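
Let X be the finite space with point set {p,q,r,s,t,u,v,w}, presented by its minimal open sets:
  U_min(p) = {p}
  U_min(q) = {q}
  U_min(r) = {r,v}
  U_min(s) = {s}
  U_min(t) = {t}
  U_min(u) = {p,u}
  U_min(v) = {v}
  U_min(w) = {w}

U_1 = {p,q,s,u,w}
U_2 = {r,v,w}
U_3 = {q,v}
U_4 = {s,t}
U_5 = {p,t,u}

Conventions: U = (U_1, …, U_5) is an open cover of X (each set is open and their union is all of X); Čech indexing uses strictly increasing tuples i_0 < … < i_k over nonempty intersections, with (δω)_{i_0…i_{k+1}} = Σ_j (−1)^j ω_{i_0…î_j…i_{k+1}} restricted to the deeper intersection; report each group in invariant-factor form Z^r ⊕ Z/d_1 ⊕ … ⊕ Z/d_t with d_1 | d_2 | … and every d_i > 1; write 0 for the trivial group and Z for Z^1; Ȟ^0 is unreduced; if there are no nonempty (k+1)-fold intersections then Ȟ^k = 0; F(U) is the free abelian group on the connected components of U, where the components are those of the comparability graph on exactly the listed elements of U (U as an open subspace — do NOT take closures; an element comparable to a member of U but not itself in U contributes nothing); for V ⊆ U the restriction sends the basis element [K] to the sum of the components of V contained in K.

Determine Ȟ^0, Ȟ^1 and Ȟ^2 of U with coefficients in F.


Ȟ^0 ≅ Z^6, Ȟ^1 ≅ 0, Ȟ^2 ≅ 0

nerve of the cover:
  U12={w} U13={q} U14={s} U15={p,u} U23={v} U45={t}
components per intersection:
  U1: {p,u} {q} {s} {w}
  U2: {r,v} {w}
  U3: {q} {v}
  U4: {s} {t}
  U5: {p,u} {t}
  U12: {w}
  U13: {q}
  U14: {s}
  U15: {p,u}
  U23: {v}
  U45: {t}
C dims 12,6; δ0: rk 6, SNF 1^6
Ȟ^0 = (12 − 6) − 0 = 6, so Ȟ^0 ≅ Z^6
Ȟ^1 = (6 − 0) − 6 = 0, so Ȟ^1 ≅ 0
Ȟ^2 = (0 − 0) − 0 = 0, so Ȟ^2 ≅ 0


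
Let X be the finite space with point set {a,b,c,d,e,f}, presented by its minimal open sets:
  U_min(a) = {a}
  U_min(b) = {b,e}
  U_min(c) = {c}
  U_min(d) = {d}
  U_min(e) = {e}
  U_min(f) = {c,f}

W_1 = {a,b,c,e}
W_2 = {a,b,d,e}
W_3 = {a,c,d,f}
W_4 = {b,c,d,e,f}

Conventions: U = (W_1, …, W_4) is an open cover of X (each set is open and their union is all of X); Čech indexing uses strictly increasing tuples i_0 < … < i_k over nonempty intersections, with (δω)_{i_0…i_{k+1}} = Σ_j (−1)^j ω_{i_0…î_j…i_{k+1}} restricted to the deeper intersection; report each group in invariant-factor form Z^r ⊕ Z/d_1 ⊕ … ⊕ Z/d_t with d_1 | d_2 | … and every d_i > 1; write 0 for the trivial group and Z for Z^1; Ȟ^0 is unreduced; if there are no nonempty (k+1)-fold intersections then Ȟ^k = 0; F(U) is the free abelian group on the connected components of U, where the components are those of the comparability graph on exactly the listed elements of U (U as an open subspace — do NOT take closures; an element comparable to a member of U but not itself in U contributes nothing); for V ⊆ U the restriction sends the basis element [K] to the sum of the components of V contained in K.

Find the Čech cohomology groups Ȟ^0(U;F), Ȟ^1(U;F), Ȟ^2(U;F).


Ȟ^0(U;F) ≅ Z^4, Ȟ^1(U;F) ≅ 0, Ȟ^2(U;F) ≅ 0

nonempty intersections:
  W12={a,b,e} W13={a,c} W14={b,c,e} W23={a,d} W24={b,d,e} W34={c,d,f}
  W123={a} W124={b,e} W134={c} W234={d}
components per intersection:
  W1: {a} {b,e} {c}
  W2: {a} {b,e} {d}
  W3: {a} {c,f} {d}
  W4: {b,e} {c,f} {d}
  W12: {a} {b,e}
  W13: {a} {c}
  W14: {b,e} {c}
  W23: {a} {d}
  W24: {b,e} {d}
  W34: {c,f} {d}
  W123: {a}
  W124: {b,e}
  W134: {c}
  W234: {d}
C dims 12,12,4; δ0: rk 8, SNF 1^8; δ1: rk 4, SNF 1^4
Ȟ^0: (12−8)−0=4 ⇒ Z^4
Ȟ^1: (12−4)−8=0 ⇒ 0
Ȟ^2: (4−0)−4=0 ⇒ 0


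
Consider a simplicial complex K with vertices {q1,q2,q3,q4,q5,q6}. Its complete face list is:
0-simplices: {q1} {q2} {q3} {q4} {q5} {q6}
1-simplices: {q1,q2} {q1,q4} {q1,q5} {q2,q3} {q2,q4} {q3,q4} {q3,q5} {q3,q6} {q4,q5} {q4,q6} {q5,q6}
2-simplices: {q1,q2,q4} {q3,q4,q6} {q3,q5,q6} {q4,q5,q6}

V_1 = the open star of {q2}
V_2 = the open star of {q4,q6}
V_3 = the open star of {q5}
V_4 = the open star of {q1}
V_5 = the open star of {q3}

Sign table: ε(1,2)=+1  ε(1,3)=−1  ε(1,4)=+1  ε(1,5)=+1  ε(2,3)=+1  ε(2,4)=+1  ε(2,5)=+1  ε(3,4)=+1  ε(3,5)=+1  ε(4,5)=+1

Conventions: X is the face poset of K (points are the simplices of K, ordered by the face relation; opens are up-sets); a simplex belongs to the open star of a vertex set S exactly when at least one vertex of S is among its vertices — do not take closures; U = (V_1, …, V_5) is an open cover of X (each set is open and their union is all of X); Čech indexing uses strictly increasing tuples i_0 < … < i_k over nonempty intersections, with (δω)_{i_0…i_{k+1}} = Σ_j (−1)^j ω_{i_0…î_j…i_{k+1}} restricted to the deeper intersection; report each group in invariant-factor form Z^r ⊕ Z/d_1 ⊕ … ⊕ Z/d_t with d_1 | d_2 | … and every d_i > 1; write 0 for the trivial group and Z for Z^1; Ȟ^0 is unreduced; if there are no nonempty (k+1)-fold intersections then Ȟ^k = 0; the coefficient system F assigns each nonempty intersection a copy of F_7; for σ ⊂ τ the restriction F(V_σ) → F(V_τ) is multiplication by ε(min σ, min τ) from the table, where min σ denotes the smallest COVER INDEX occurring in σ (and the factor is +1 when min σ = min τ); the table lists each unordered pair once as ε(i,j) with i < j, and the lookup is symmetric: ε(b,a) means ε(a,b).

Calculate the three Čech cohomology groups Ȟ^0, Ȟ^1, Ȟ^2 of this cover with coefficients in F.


intersection data:
  V1={{q2},{q1,q2},{q2,q3},{q2,q4},{q1,q2,q4}} V2={{q4},{q6},{q1,q4},{q2,q4},{q3,q4},{q3,q6},{q4,q5},{q4,q6},{q5,q6},{q1,q2,q4},{q3,q4,q6},{q3,q5,q6},{q4,q5,q6}} V3={{q5},{q1,q5},{q3,q5},{q4,q5},{q5,q6},{q3,q5,q6},{q4,q5,q6}} V4={{q1},{q1,q2},{q1,q4},{q1,q5},{q1,q2,q4}} V5={{q3},{q2,q3},{q3,q4},{q3,q5},{q3,q6},{q3,q4,q6},{q3,q5,q6}}
  V12={{q2,q4},{q1,q2,q4}} V14={{q1,q2},{q1,q2,q4}} V15={{q2,q3}} V23={{q4,q5},{q5,q6},{q3,q5,q6},{q4,q5,q6}} V24={{q1,q4},{q1,q2,q4}} V25={{q3,q4},{q3,q6},{q3,q4,q6},{q3,q5,q6}} V34={{q1,q5}} V35={{q3,q5},{q3,q5,q6}}
  V124={{q1,q2,q4}} V235={{q3,q5,q6}}
C dims 5,8,2; δ0: rk_F7 4; δ1: rk_F7 2
Ȟ^0 = (5 − 4) − 0 = 1, so Ȟ^0 ≅ Z/7
Ȟ^1 = (8 − 2) − 4 = 2, so Ȟ^1 ≅ Z/7 ⊕ Z/7
Ȟ^2 = (2 − 0) − 2 = 0, so Ȟ^2 ≅ 0

Ȟ^0 ≅ Z/7, Ȟ^1 ≅ Z/7 ⊕ Z/7 and Ȟ^2 ≅ 0


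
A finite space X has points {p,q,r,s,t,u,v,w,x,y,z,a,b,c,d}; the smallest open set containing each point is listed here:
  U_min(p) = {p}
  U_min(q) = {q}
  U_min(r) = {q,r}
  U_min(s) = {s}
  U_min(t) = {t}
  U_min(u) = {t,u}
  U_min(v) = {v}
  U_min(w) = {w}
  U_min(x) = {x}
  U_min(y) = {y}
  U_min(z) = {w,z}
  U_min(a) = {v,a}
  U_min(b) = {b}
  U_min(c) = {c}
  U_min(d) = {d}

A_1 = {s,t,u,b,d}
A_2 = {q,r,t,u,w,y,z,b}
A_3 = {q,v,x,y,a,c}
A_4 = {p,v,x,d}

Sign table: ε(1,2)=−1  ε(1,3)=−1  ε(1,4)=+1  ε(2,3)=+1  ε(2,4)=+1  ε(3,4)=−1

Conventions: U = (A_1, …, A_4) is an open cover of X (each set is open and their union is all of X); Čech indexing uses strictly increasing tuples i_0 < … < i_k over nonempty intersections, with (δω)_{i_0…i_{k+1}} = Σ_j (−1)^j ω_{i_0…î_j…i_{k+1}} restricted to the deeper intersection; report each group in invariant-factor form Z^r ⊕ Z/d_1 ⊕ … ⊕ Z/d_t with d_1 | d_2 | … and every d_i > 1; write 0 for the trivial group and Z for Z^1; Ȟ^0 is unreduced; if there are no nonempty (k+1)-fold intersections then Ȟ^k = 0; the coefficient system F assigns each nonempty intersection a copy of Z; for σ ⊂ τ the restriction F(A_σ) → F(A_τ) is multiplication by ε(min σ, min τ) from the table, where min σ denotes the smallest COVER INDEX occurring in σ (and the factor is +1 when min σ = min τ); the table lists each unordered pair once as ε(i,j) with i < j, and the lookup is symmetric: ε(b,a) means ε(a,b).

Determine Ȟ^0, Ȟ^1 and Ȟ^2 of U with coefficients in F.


cover nerve:
  A12={t,u,b} A14={d} A23={q,y} A34={v,x}
C dims 4,4; δ0: rk 3, SNF 1^3
Ȟ^0: (4−3)−0=1 ⇒ Z
Ȟ^1: (4−0)−3=1 ⇒ Z
Ȟ^2: (0−0)−0=0 ⇒ 0

Ȟ^0 ≅ Z,  Ȟ^1 ≅ Z,  Ȟ^2 ≅ 0


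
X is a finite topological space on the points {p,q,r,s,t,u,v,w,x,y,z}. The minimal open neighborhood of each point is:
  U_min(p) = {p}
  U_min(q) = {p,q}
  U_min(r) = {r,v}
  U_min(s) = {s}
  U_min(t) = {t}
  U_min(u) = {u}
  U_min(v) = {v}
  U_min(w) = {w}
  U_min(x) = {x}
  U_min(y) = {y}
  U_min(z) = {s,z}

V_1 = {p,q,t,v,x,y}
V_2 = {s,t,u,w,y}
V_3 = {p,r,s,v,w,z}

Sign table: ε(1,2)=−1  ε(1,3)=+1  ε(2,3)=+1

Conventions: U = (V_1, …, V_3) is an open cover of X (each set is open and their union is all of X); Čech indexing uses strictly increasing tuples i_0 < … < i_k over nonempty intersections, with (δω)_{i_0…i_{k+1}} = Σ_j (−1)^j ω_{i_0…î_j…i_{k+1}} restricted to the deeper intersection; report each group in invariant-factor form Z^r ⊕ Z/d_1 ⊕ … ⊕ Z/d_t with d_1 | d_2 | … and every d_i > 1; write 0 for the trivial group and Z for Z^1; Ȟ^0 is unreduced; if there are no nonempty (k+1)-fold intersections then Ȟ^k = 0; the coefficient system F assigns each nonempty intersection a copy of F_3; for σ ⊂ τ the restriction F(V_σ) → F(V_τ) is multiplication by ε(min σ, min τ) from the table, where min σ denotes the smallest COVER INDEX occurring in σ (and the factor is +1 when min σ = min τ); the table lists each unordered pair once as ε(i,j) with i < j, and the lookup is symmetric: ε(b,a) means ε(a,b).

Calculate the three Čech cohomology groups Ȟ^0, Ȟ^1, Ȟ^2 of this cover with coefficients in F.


cover nerve:
  V12={t,y} V13={p,v} V23={s,w}
C dims 3,3; δ0: rk_F3 3
Ȟ^0: (3−3)−0=0 ⇒ 0
Ȟ^1: (3−0)−3=0 ⇒ 0
Ȟ^2: (0−0)−0=0 ⇒ 0

Ȟ^0 ≅ 0; Ȟ^1 ≅ 0; Ȟ^2 ≅ 0


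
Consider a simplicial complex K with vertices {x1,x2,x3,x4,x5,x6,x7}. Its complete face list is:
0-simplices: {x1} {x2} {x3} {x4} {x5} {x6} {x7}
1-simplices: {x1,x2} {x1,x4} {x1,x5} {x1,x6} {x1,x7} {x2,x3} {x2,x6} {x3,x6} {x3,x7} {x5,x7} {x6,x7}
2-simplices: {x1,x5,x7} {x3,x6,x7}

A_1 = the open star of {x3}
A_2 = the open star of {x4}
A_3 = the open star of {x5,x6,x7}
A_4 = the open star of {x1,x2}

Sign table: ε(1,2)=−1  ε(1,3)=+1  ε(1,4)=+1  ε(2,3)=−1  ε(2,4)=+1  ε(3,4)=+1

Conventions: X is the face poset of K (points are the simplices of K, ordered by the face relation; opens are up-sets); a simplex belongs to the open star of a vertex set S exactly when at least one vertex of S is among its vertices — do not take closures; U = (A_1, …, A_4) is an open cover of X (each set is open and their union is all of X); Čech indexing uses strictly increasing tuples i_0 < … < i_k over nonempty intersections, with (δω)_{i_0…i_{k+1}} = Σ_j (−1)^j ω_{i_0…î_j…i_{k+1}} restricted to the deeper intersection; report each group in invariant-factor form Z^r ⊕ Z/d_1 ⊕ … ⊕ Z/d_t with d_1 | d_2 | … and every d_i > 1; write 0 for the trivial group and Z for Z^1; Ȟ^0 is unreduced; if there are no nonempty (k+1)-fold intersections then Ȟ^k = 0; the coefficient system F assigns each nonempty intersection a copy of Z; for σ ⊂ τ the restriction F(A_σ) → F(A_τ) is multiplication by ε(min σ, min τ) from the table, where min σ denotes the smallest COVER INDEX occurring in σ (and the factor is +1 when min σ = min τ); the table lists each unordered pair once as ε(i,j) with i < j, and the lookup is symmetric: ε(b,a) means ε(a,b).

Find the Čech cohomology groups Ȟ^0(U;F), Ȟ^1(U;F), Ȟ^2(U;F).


Ȟ^0 ≅ Z,  Ȟ^1 ≅ Z,  Ȟ^2 ≅ 0

nerve simplices:
  A1={{x3},{x2,x3},{x3,x6},{x3,x7},{x3,x6,x7}} A2={{x4},{x1,x4}} A3={{x5},{x6},{x7},{x1,x5},{x1,x6},{x1,x7},{x2,x6},{x3,x6},{x3,x7},{x5,x7},{x6,x7},{x1,x5,x7},{x3,x6,x7}} A4={{x1},{x2},{x1,x2},{x1,x4},{x1,x5},{x1,x6},{x1,x7},{x2,x3},{x2,x6},{x1,x5,x7}}
  A13={{x3,x6},{x3,x7},{x3,x6,x7}} A14={{x2,x3}} A24={{x1,x4}} A34={{x1,x5},{x1,x6},{x1,x7},{x2,x6},{x1,x5,x7}}
C dims 4,4; δ0: rk 3, SNF 1^3
degree 0: 4−3−0 = 1 → Ȟ^0 ≅ Z
degree 1: 4−0−3 = 1 → Ȟ^1 ≅ Z
degree 2: 0−0−0 = 0 → Ȟ^2 ≅ 0


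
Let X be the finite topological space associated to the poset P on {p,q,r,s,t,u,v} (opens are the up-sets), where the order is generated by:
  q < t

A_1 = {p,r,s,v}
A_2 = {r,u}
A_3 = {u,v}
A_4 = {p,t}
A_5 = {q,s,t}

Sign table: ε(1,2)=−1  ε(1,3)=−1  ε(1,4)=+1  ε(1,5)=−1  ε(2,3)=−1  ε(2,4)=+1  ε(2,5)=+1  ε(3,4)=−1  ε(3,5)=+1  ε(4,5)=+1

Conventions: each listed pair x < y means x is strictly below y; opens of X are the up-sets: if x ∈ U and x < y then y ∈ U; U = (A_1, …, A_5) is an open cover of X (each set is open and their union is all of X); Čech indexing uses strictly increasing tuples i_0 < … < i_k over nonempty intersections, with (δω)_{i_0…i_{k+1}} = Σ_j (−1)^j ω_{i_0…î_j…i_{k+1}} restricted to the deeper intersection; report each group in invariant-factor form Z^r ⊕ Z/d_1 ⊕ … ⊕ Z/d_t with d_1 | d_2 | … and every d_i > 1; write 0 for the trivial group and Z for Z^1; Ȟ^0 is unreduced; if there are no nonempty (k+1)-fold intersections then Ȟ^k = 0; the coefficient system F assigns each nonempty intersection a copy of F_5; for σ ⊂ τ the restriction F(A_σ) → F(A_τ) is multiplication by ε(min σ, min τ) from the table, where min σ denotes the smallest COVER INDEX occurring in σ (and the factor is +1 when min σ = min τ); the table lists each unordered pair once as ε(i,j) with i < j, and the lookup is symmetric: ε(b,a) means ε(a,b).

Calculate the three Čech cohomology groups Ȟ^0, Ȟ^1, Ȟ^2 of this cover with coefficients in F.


Ȟ^0(U;F) ≅ 0,  Ȟ^1(U;F) ≅ Z/5,  Ȟ^2(U;F) ≅ 0

nonempty intersections:
  A12={r} A13={v} A14={p} A15={s} A23={u} A45={t}
C dims 5,6; δ0: rk_F5 5
Ȟ^0: (5−5)−0=0 ⇒ 0
Ȟ^1: (6−0)−5=1 ⇒ Z/5
Ȟ^2: (0−0)−0=0 ⇒ 0


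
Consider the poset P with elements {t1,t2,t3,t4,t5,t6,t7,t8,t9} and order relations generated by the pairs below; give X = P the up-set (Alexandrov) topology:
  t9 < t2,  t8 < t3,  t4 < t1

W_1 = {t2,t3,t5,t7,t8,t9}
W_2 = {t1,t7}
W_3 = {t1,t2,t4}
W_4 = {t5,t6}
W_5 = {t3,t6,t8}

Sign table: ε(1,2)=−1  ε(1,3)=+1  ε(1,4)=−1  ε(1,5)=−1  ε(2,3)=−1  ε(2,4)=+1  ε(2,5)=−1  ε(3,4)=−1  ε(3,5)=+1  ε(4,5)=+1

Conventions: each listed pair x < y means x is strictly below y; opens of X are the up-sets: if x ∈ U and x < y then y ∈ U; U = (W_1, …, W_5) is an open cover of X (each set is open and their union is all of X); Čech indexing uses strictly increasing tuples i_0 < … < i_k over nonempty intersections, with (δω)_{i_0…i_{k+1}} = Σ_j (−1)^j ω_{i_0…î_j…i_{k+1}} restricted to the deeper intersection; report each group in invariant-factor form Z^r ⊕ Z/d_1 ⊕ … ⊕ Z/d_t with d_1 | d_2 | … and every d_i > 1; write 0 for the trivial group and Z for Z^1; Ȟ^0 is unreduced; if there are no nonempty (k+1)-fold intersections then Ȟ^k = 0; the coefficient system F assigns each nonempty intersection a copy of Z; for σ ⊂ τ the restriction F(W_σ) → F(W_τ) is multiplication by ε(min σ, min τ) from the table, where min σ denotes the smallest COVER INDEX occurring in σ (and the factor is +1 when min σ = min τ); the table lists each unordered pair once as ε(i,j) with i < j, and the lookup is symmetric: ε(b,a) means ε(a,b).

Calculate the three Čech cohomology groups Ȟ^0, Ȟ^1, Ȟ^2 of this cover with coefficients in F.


nonempty intersections:
  W12={t7} W13={t2} W14={t5} W15={t3,t8} W23={t1} W45={t6}
C dims 5,6; δ0: rk 4, SNF 1^4
Ȟ^0: (5−4)−0=1 ⇒ Z
Ȟ^1: (6−0)−4=2 ⇒ Z^2
Ȟ^2: (0−0)−0=0 ⇒ 0

Ȟ^0(U;F) ≅ Z; Ȟ^1(U;F) ≅ Z^2; Ȟ^2(U;F) ≅ 0


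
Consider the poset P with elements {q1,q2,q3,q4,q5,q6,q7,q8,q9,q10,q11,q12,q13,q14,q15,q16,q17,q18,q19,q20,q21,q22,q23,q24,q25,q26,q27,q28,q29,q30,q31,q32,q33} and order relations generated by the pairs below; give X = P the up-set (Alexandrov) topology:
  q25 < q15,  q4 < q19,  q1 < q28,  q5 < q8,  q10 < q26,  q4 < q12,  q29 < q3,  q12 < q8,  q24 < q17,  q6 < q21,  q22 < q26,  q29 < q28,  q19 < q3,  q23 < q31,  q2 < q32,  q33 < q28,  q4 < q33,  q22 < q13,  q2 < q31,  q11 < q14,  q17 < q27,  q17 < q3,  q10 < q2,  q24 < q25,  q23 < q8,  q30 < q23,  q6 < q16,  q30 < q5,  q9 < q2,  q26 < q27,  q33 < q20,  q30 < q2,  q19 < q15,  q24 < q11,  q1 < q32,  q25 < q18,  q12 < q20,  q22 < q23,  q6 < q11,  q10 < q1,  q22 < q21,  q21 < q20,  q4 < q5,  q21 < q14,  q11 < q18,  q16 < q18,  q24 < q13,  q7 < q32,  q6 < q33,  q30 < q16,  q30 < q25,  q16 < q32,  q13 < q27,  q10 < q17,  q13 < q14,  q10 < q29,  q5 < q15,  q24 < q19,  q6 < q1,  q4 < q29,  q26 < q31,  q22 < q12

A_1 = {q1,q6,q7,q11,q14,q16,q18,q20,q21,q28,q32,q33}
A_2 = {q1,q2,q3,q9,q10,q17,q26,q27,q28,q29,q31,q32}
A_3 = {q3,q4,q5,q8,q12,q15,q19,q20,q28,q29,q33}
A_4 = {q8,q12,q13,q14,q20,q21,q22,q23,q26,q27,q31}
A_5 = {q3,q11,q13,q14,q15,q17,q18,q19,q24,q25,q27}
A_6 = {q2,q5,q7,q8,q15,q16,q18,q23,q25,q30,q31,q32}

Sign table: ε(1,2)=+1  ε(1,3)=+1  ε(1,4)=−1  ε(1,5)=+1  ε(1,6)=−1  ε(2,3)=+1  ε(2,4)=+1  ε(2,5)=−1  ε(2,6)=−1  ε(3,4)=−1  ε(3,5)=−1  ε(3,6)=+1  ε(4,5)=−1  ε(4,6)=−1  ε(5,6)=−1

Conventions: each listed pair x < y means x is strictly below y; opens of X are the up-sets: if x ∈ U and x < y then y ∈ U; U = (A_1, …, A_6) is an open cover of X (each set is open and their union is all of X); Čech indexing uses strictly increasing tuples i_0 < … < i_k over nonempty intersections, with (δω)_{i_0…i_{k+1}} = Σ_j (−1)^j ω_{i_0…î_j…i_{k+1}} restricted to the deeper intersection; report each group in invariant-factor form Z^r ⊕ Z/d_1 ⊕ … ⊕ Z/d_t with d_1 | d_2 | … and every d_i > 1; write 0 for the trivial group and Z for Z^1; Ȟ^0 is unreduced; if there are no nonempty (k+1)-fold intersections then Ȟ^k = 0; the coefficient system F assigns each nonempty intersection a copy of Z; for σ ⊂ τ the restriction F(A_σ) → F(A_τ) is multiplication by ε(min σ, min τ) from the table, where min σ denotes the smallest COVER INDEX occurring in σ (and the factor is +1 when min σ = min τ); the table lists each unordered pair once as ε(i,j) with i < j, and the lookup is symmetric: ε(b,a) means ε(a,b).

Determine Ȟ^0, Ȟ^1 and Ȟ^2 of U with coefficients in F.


Ȟ^0(U;F) ≅ 0, Ȟ^1(U;F) ≅ Z/2, Ȟ^2(U;F) ≅ Z

nonempty overlaps:
  A12={q1,q28,q32} A13={q20,q28,q33} A14={q14,q20,q21} A15={q11,q14,q18} A16={q7,q16,q18,q32} A23={q3,q28,q29} A24={q26,q27,q31} A25={q3,q17,q27} A26={q2,q31,q32} A34={q8,q12,q20} A35={q3,q15,q19} A36={q5,q8,q15} A45={q13,q14,q27} A46={q8,q23,q31} A56={q15,q18,q25}
  A123={q28} A126={q32} A134={q20} A145={q14} A156={q18} A235={q3} A245={q27} A246={q31} A346={q8} A356={q15}
C dims 6,15,10; δ0: rk 6, SNF 1^5·2; δ1: rk 9, SNF 1^9
degree 0: 6−6−0 = 0 → Ȟ^0 ≅ 0
degree 1: 15−9−6 = 0 plus torsion [2] → Ȟ^1 ≅ Z/2
degree 2: 10−0−9 = 1 → Ȟ^2 ≅ Z


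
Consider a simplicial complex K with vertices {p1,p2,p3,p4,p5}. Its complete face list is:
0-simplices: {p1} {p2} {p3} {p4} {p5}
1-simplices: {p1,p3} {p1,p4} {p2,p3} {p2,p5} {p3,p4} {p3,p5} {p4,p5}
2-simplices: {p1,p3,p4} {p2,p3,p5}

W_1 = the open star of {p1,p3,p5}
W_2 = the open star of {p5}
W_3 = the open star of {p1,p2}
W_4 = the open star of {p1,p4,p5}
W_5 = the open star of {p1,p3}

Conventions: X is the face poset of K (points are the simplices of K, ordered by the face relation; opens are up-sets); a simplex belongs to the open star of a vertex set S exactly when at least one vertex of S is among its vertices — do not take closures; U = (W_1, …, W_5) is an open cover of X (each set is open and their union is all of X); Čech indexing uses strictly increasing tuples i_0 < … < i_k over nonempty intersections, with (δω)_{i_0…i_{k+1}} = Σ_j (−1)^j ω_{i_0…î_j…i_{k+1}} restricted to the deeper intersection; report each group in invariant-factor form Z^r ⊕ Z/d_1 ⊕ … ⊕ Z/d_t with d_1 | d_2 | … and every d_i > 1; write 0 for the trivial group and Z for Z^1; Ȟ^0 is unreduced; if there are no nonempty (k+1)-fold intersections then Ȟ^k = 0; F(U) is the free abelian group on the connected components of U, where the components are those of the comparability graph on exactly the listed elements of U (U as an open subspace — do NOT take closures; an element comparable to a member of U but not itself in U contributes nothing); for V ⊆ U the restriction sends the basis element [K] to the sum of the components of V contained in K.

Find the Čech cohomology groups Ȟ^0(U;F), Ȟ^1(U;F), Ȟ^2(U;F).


Ȟ^0 ≅ Z, Ȟ^1 ≅ Z, Ȟ^2 ≅ 0

intersection data:
  W1={{p1},{p3},{p5},{p1,p3},{p1,p4},{p2,p3},{p2,p5},{p3,p4},{p3,p5},{p4,p5},{p1,p3,p4},{p2,p3,p5}} W2={{p5},{p2,p5},{p3,p5},{p4,p5},{p2,p3,p5}} W3={{p1},{p2},{p1,p3},{p1,p4},{p2,p3},{p2,p5},{p1,p3,p4},{p2,p3,p5}} W4={{p1},{p4},{p5},{p1,p3},{p1,p4},{p2,p5},{p3,p4},{p3,p5},{p4,p5},{p1,p3,p4},{p2,p3,p5}} W5={{p1},{p3},{p1,p3},{p1,p4},{p2,p3},{p3,p4},{p3,p5},{p1,p3,p4},{p2,p3,p5}}
  W12={{p5},{p2,p5},{p3,p5},{p4,p5},{p2,p3,p5}} W13={{p1},{p1,p3},{p1,p4},{p2,p3},{p2,p5},{p1,p3,p4},{p2,p3,p5}} W14={{p1},{p5},{p1,p3},{p1,p4},{p2,p5},{p3,p4},{p3,p5},{p4,p5},{p1,p3,p4},{p2,p3,p5}} W15={{p1},{p3},{p1,p3},{p1,p4},{p2,p3},{p3,p4},{p3,p5},{p1,p3,p4},{p2,p3,p5}} W23={{p2,p5},{p2,p3,p5}} W24={{p5},{p2,p5},{p3,p5},{p4,p5},{p2,p3,p5}} W25={{p3,p5},{p2,p3,p5}} W34={{p1},{p1,p3},{p1,p4},{p2,p5},{p1,p3,p4},{p2,p3,p5}} W35={{p1},{p1,p3},{p1,p4},{p2,p3},{p1,p3,p4},{p2,p3,p5}} W45={{p1},{p1,p3},{p1,p4},{p3,p4},{p3,p5},{p1,p3,p4},{p2,p3,p5}}
  W123={{p2,p5},{p2,p3,p5}} W124={{p5},{p2,p5},{p3,p5},{p4,p5},{p2,p3,p5}} W125={{p3,p5},{p2,p3,p5}} W134={{p1},{p1,p3},{p1,p4},{p2,p5},{p1,p3,p4},{p2,p3,p5}} W135={{p1},{p1,p3},{p1,p4},{p2,p3},{p1,p3,p4},{p2,p3,p5}} W145={{p1},{p1,p3},{p1,p4},{p3,p4},{p3,p5},{p1,p3,p4},{p2,p3,p5}} W234={{p2,p5},{p2,p3,p5}} W235={{p2,p3,p5}} W245={{p3,p5},{p2,p3,p5}} W345={{p1},{p1,p3},{p1,p4},{p1,p3,p4},{p2,p3,p5}}
  W1234={{p2,p5},{p2,p3,p5}} W1235={{p2,p3,p5}} W1245={{p3,p5},{p2,p3,p5}} W1345={{p1},{p1,p3},{p1,p4},{p1,p3,p4},{p2,p3,p5}} W2345={{p2,p3,p5}}
  W12345={{p2,p3,p5}}
components per intersection:
  W1: {{p1},{p3},{p5},{p1,p3},{p1,p4},{p2,p3},{p2,p5},{p3,p4},{p3,p5},{p4,p5},{p1,p3,p4},{p2,p3,p5}}
  W2: {{p5},{p2,p5},{p3,p5},{p4,p5},{p2,p3,p5}}
  W3: {{p1},{p1,p3},{p1,p4},{p1,p3,p4}} {{p2},{p2,p3},{p2,p5},{p2,p3,p5}}
  W4: {{p1},{p4},{p5},{p1,p3},{p1,p4},{p2,p5},{p3,p4},{p3,p5},{p4,p5},{p1,p3,p4},{p2,p3,p5}}
  W5: {{p1},{p3},{p1,p3},{p1,p4},{p2,p3},{p3,p4},{p3,p5},{p1,p3,p4},{p2,p3,p5}}
  W12: {{p5},{p2,p5},{p3,p5},{p4,p5},{p2,p3,p5}}
  W13: {{p1},{p1,p3},{p1,p4},{p1,p3,p4}} {{p2,p3},{p2,p5},{p2,p3,p5}}
  W14: {{p1},{p1,p3},{p1,p4},{p3,p4},{p1,p3,p4}} {{p5},{p2,p5},{p3,p5},{p4,p5},{p2,p3,p5}}
  W15: {{p1},{p3},{p1,p3},{p1,p4},{p2,p3},{p3,p4},{p3,p5},{p1,p3,p4},{p2,p3,p5}}
  W23: {{p2,p5},{p2,p3,p5}}
  W24: {{p5},{p2,p5},{p3,p5},{p4,p5},{p2,p3,p5}}
  W25: {{p3,p5},{p2,p3,p5}}
  W34: {{p1},{p1,p3},{p1,p4},{p1,p3,p4}} {{p2,p5},{p2,p3,p5}}
  W35: {{p1},{p1,p3},{p1,p4},{p1,p3,p4}} {{p2,p3},{p2,p3,p5}}
  W45: {{p1},{p1,p3},{p1,p4},{p3,p4},{p1,p3,p4}} {{p3,p5},{p2,p3,p5}}
  W123: {{p2,p5},{p2,p3,p5}}
  W124: {{p5},{p2,p5},{p3,p5},{p4,p5},{p2,p3,p5}}
  W125: {{p3,p5},{p2,p3,p5}}
  W134: {{p1},{p1,p3},{p1,p4},{p1,p3,p4}} {{p2,p5},{p2,p3,p5}}
  W135: {{p1},{p1,p3},{p1,p4},{p1,p3,p4}} {{p2,p3},{p2,p3,p5}}
  W145: {{p1},{p1,p3},{p1,p4},{p3,p4},{p1,p3,p4}} {{p3,p5},{p2,p3,p5}}
  W234: {{p2,p5},{p2,p3,p5}}
  W235: {{p2,p3,p5}}
  W245: {{p3,p5},{p2,p3,p5}}
  W345: {{p1},{p1,p3},{p1,p4},{p1,p3,p4}} {{p2,p3,p5}}
  W1234: {{p2,p5},{p2,p3,p5}}
  W1235: {{p2,p3,p5}}
  W1245: {{p3,p5},{p2,p3,p5}}
  W1345: {{p1},{p1,p3},{p1,p4},{p1,p3,p4}} {{p2,p3,p5}}
  W2345: {{p2,p3,p5}}
  W12345: {{p2,p3,p5}}
C dims 6,15,14,6; δ0: rk 5, SNF 1^5; δ1: rk 9, SNF 1^9; δ2: rk 5, SNF 1^5
Ȟ^0 = (6 − 5) − 0 = 1, so Ȟ^0 ≅ Z
Ȟ^1 = (15 − 9) − 5 = 1, so Ȟ^1 ≅ Z
Ȟ^2 = (14 − 5) − 9 = 0, so Ȟ^2 ≅ 0


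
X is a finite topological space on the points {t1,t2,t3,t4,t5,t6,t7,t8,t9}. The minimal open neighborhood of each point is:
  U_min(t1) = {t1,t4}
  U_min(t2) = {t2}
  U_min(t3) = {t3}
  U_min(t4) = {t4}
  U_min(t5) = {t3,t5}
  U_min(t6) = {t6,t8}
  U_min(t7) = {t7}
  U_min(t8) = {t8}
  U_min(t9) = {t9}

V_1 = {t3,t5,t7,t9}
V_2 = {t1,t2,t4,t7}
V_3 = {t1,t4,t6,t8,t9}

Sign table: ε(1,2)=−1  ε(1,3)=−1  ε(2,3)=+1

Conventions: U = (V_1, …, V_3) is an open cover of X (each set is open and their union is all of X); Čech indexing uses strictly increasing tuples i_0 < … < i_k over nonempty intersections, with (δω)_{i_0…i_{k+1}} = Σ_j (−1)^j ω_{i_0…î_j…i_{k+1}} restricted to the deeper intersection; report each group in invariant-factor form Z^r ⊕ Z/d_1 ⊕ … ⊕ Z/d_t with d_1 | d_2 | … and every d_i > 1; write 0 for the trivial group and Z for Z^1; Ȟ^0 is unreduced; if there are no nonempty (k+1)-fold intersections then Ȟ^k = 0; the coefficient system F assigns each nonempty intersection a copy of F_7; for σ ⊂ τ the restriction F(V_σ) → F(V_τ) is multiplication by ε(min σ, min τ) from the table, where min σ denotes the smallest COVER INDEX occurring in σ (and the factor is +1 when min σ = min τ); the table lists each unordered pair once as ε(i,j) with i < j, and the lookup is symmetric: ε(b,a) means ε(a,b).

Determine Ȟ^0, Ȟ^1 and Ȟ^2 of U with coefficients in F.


Ȟ^0(U;F) ≅ Z/7,  Ȟ^1(U;F) ≅ Z/7,  Ȟ^2(U;F) ≅ 0

nerve simplices:
  V12={t7} V13={t9} V23={t1,t4}
C dims 3,3; δ0: rk_F7 2
degree 0: 3−2−0 = 1 → Ȟ^0 ≅ Z/7
degree 1: 3−0−2 = 1 → Ȟ^1 ≅ Z/7
degree 2: 0−0−0 = 0 → Ȟ^2 ≅ 0


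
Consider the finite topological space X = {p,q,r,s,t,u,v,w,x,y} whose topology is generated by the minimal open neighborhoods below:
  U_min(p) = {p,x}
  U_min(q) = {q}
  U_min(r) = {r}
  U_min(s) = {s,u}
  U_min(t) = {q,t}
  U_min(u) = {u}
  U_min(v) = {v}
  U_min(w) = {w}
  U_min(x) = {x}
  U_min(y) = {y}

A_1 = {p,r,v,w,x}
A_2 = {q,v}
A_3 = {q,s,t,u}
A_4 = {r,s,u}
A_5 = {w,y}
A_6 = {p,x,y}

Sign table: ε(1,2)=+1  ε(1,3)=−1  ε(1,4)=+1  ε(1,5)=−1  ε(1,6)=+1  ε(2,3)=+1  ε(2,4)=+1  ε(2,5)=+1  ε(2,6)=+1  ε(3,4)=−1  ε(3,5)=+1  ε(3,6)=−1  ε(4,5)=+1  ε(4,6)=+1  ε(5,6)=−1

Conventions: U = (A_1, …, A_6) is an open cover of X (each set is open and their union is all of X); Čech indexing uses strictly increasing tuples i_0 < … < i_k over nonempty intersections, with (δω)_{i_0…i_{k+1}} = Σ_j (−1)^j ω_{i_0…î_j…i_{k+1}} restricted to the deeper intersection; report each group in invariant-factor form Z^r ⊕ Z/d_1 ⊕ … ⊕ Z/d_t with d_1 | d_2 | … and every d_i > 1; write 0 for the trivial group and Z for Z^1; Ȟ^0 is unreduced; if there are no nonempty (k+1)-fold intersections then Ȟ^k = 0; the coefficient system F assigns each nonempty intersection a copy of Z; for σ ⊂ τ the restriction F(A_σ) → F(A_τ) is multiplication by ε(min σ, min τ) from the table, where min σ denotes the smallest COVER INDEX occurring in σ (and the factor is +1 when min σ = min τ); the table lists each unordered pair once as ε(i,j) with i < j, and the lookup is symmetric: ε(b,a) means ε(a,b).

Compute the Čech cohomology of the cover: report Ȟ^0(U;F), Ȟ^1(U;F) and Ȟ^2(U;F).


Ȟ^0(U;F) ≅ 0, Ȟ^1(U;F) ≅ Z ⊕ Z/2, Ȟ^2(U;F) ≅ 0

nerve of the cover:
  A12={v} A14={r} A15={w} A16={p,x} A23={q} A34={s,u} A56={y}
C dims 6,7; δ0: rk 6, SNF 1^5·2
Ȟ^0 = (6 − 6) − 0 = 0, so Ȟ^0 ≅ 0
Ȟ^1 = (7 − 0) − 6 = 1 plus torsion [2], so Ȟ^1 ≅ Z ⊕ Z/2
Ȟ^2 = (0 − 0) − 0 = 0, so Ȟ^2 ≅ 0


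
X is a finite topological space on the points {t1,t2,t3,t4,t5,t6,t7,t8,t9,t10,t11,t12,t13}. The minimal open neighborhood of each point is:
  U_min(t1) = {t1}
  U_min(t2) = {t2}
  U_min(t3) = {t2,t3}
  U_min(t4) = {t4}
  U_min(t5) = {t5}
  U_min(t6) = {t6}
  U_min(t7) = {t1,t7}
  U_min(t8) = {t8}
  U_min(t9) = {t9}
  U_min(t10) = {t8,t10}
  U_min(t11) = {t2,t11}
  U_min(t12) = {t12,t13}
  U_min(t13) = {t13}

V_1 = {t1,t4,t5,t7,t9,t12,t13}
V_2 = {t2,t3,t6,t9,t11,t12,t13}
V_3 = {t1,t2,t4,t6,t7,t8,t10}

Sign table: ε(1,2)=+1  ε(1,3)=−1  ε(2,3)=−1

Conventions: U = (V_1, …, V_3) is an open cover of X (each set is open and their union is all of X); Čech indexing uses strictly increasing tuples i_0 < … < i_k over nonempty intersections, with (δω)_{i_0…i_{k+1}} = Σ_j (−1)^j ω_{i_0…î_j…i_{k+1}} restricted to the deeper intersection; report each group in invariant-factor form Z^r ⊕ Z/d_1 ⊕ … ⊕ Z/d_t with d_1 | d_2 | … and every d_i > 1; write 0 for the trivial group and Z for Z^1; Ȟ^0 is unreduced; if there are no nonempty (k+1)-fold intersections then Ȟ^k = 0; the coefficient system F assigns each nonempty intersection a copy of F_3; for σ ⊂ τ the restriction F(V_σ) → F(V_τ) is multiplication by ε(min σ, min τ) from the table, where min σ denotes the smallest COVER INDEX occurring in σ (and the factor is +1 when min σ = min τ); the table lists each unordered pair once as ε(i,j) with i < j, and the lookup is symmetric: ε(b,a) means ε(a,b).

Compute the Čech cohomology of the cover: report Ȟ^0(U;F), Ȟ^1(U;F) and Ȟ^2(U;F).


nerve simplices:
  V12={t9,t12,t13} V13={t1,t4,t7} V23={t2,t6}
C dims 3,3; δ0: rk_F3 2
degree 0: 3−2−0 = 1 → Ȟ^0 ≅ Z/3
degree 1: 3−0−2 = 1 → Ȟ^1 ≅ Z/3
degree 2: 0−0−0 = 0 → Ȟ^2 ≅ 0

Ȟ^0 ≅ Z/3,  Ȟ^1 ≅ Z/3,  Ȟ^2 ≅ 0


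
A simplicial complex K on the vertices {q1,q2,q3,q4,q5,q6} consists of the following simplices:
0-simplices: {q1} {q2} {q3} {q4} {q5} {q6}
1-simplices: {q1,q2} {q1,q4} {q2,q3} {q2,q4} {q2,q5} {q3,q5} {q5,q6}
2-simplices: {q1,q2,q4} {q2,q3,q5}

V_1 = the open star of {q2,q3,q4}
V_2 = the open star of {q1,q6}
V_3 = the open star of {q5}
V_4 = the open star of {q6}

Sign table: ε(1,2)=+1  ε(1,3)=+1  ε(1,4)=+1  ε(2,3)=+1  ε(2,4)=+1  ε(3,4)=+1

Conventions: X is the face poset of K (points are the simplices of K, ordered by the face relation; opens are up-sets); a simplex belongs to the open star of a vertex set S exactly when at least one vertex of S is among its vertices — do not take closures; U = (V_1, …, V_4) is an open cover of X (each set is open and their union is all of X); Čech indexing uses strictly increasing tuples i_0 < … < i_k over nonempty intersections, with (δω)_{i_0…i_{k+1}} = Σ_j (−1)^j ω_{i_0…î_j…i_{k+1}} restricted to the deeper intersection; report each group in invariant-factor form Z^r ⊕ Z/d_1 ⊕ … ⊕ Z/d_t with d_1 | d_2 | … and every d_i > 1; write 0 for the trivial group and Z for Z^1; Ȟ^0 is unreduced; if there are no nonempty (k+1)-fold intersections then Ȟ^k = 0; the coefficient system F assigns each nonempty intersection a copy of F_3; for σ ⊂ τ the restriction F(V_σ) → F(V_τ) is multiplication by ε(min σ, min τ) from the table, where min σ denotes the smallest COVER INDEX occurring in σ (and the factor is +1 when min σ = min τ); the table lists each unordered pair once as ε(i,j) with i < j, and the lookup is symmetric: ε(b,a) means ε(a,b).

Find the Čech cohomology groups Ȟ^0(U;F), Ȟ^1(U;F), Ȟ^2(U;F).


nonempty intersections:
  V1={{q2},{q3},{q4},{q1,q2},{q1,q4},{q2,q3},{q2,q4},{q2,q5},{q3,q5},{q1,q2,q4},{q2,q3,q5}} V2={{q1},{q6},{q1,q2},{q1,q4},{q5,q6},{q1,q2,q4}} V3={{q5},{q2,q5},{q3,q5},{q5,q6},{q2,q3,q5}} V4={{q6},{q5,q6}}
  V12={{q1,q2},{q1,q4},{q1,q2,q4}} V13={{q2,q5},{q3,q5},{q2,q3,q5}} V23={{q5,q6}} V24={{q6},{q5,q6}} V34={{q5,q6}}
  V234={{q5,q6}}
C dims 4,5,1; δ0: rk_F3 3; δ1: rk_F3 1
Ȟ^0: (4−3)−0=1 ⇒ Z/3
Ȟ^1: (5−1)−3=1 ⇒ Z/3
Ȟ^2: (1−0)−1=0 ⇒ 0

Ȟ^0 = Z/3, Ȟ^1 = Z/3, Ȟ^2 = 0


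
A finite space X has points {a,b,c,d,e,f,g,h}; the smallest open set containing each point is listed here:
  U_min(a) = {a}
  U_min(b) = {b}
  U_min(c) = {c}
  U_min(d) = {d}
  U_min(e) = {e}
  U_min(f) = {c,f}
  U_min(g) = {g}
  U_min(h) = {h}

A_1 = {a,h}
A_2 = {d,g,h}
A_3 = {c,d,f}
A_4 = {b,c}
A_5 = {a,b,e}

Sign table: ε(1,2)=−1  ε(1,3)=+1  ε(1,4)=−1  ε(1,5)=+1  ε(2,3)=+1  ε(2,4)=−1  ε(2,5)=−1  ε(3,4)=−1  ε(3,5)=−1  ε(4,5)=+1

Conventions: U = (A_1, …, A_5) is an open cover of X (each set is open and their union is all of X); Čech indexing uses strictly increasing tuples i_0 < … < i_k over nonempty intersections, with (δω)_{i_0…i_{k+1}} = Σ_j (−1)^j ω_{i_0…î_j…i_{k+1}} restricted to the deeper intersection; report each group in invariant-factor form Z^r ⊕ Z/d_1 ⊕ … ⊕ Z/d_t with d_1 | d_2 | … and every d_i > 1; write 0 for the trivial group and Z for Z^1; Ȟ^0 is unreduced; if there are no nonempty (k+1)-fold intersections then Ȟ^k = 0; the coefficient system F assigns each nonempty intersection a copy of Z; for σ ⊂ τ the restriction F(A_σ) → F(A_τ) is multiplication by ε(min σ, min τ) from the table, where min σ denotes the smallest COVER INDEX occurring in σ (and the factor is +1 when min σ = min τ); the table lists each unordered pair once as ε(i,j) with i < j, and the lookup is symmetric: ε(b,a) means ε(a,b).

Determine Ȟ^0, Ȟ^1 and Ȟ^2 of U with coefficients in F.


Ȟ^0 ≅ Z,  Ȟ^1 ≅ Z,  Ȟ^2 ≅ 0

intersection data:
  A12={h} A15={a} A23={d} A34={c} A45={b}
C dims 5,5; δ0: rk 4, SNF 1^4
Ȟ^0 = (5 − 4) − 0 = 1, so Ȟ^0 ≅ Z
Ȟ^1 = (5 − 0) − 4 = 1, so Ȟ^1 ≅ Z
Ȟ^2 = (0 − 0) − 0 = 0, so Ȟ^2 ≅ 0


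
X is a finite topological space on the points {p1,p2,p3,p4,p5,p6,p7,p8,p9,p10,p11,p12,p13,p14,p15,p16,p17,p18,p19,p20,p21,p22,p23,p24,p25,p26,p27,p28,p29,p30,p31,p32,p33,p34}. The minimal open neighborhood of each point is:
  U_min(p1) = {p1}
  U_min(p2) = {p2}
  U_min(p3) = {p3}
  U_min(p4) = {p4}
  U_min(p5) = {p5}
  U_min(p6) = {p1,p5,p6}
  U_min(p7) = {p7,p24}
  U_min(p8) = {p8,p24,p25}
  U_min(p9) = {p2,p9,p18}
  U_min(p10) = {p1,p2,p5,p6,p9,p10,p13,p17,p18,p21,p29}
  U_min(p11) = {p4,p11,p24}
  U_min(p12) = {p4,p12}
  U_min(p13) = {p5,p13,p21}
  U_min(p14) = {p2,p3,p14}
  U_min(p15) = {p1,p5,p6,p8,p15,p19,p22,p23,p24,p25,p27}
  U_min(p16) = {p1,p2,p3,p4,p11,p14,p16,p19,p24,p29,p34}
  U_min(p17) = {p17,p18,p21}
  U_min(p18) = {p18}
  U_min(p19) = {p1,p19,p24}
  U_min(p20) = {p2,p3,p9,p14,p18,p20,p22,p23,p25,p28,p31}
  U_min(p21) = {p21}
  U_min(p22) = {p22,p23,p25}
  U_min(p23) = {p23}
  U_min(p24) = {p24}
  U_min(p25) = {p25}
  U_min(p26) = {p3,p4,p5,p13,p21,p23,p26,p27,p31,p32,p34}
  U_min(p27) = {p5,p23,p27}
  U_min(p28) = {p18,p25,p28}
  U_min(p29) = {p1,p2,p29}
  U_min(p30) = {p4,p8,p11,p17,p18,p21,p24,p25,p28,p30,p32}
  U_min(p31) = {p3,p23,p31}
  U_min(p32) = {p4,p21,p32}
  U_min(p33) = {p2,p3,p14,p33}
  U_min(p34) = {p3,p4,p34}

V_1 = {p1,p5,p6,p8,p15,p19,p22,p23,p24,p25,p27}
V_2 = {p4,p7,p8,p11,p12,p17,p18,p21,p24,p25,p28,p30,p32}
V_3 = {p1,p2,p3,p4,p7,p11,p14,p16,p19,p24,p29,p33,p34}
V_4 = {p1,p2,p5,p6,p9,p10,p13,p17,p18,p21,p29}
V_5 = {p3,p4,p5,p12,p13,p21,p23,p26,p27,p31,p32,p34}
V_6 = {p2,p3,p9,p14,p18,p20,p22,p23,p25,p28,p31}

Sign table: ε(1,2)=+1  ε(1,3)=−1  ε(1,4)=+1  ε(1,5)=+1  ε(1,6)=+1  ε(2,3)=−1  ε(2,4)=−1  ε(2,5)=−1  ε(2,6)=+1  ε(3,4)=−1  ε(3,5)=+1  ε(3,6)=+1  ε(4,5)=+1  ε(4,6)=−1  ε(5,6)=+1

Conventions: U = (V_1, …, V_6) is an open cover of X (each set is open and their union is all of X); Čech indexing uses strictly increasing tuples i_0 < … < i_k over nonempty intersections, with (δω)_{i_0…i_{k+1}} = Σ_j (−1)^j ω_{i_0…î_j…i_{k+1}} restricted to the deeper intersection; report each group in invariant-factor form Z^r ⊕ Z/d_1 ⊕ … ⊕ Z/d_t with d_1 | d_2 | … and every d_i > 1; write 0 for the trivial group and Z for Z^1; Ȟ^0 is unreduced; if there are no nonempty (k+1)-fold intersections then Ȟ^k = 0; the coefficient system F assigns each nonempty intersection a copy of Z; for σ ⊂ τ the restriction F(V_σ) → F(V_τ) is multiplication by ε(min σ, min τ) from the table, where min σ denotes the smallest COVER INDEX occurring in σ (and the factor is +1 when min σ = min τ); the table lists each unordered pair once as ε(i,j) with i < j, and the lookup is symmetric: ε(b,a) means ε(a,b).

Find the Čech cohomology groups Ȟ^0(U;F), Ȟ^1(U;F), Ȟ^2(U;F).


Ȟ^0 = 0, Ȟ^1 = Z/2 and Ȟ^2 = Z

nonempty intersections:
  V12={p8,p24,p25} V13={p1,p19,p24} V14={p1,p5,p6} V15={p5,p23,p27} V16={p22,p23,p25} V23={p4,p7,p11,p24} V24={p17,p18,p21} V25={p4,p12,p21,p32} V26={p18,p25,p28} V34={p1,p2,p29} V35={p3,p4,p34} V36={p2,p3,p14} V45={p5,p13,p21} V46={p2,p9,p18} V56={p3,p23,p31}
  V123={p24} V126={p25} V134={p1} V145={p5} V156={p23} V235={p4} V245={p21} V246={p18} V346={p2} V356={p3}
C dims 6,15,10; δ0: rk 6, SNF 1^5·2; δ1: rk 9, SNF 1^9
Ȟ^0: (6−6)−0=0 ⇒ 0
Ȟ^1: (15−9)−6=0 plus torsion [2] ⇒ Z/2
Ȟ^2: (10−0)−9=1 ⇒ Z


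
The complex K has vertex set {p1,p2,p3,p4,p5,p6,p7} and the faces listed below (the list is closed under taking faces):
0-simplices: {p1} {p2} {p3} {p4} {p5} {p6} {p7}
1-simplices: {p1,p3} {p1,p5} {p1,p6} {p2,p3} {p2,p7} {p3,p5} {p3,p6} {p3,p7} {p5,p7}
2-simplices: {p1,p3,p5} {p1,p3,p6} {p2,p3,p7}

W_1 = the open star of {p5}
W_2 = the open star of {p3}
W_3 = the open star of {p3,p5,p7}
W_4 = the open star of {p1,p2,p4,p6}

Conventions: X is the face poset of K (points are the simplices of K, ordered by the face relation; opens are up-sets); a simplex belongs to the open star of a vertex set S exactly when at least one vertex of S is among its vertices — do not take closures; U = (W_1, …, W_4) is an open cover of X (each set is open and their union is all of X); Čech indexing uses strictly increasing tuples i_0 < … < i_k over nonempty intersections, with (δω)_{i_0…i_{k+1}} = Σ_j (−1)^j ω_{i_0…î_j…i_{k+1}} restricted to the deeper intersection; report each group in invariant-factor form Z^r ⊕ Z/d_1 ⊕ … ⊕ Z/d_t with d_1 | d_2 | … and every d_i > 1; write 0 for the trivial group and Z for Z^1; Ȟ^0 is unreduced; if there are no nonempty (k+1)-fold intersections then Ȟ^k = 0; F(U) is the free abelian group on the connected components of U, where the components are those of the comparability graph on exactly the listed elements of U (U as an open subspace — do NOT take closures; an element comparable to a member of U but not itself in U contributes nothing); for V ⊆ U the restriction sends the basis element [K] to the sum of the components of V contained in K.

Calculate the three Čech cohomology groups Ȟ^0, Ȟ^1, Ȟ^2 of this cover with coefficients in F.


intersection data:
  W1={{p5},{p1,p5},{p3,p5},{p5,p7},{p1,p3,p5}} W2={{p3},{p1,p3},{p2,p3},{p3,p5},{p3,p6},{p3,p7},{p1,p3,p5},{p1,p3,p6},{p2,p3,p7}} W3={{p3},{p5},{p7},{p1,p3},{p1,p5},{p2,p3},{p2,p7},{p3,p5},{p3,p6},{p3,p7},{p5,p7},{p1,p3,p5},{p1,p3,p6},{p2,p3,p7}} W4={{p1},{p2},{p4},{p6},{p1,p3},{p1,p5},{p1,p6},{p2,p3},{p2,p7},{p3,p6},{p1,p3,p5},{p1,p3,p6},{p2,p3,p7}}
  W12={{p3,p5},{p1,p3,p5}} W13={{p5},{p1,p5},{p3,p5},{p5,p7},{p1,p3,p5}} W14={{p1,p5},{p1,p3,p5}} W23={{p3},{p1,p3},{p2,p3},{p3,p5},{p3,p6},{p3,p7},{p1,p3,p5},{p1,p3,p6},{p2,p3,p7}} W24={{p1,p3},{p2,p3},{p3,p6},{p1,p3,p5},{p1,p3,p6},{p2,p3,p7}} W34={{p1,p3},{p1,p5},{p2,p3},{p2,p7},{p3,p6},{p1,p3,p5},{p1,p3,p6},{p2,p3,p7}}
  W123={{p3,p5},{p1,p3,p5}} W124={{p1,p3,p5}} W134={{p1,p5},{p1,p3,p5}} W234={{p1,p3},{p2,p3},{p3,p6},{p1,p3,p5},{p1,p3,p6},{p2,p3,p7}}
  W1234={{p1,p3,p5}}
components per intersection:
  W1: {{p5},{p1,p5},{p3,p5},{p5,p7},{p1,p3,p5}}
  W2: {{p3},{p1,p3},{p2,p3},{p3,p5},{p3,p6},{p3,p7},{p1,p3,p5},{p1,p3,p6},{p2,p3,p7}}
  W3: {{p3},{p5},{p7},{p1,p3},{p1,p5},{p2,p3},{p2,p7},{p3,p5},{p3,p6},{p3,p7},{p5,p7},{p1,p3,p5},{p1,p3,p6},{p2,p3,p7}}
  W4: {{p1},{p6},{p1,p3},{p1,p5},{p1,p6},{p3,p6},{p1,p3,p5},{p1,p3,p6}} {{p2},{p2,p3},{p2,p7},{p2,p3,p7}} {{p4}}
  W12: {{p3,p5},{p1,p3,p5}}
  W13: {{p5},{p1,p5},{p3,p5},{p5,p7},{p1,p3,p5}}
  W14: {{p1,p5},{p1,p3,p5}}
  W23: {{p3},{p1,p3},{p2,p3},{p3,p5},{p3,p6},{p3,p7},{p1,p3,p5},{p1,p3,p6},{p2,p3,p7}}
  W24: {{p1,p3},{p3,p6},{p1,p3,p5},{p1,p3,p6}} {{p2,p3},{p2,p3,p7}}
  W34: {{p1,p3},{p1,p5},{p3,p6},{p1,p3,p5},{p1,p3,p6}} {{p2,p3},{p2,p7},{p2,p3,p7}}
  W123: {{p3,p5},{p1,p3,p5}}
  W124: {{p1,p3,p5}}
  W134: {{p1,p5},{p1,p3,p5}}
  W234: {{p1,p3},{p3,p6},{p1,p3,p5},{p1,p3,p6}} {{p2,p3},{p2,p3,p7}}
  W1234: {{p1,p3,p5}}
C dims 6,8,5,1; δ0: rk 4, SNF 1^4; δ1: rk 4, SNF 1^4; δ2: rk 1, SNF 1^1
Ȟ^0 = (6 − 4) − 0 = 2, so Ȟ^0 ≅ Z^2
Ȟ^1 = (8 − 4) − 4 = 0, so Ȟ^1 ≅ 0
Ȟ^2 = (5 − 1) − 4 = 0, so Ȟ^2 ≅ 0

Ȟ^0 ≅ Z^2; Ȟ^1 ≅ 0; Ȟ^2 ≅ 0


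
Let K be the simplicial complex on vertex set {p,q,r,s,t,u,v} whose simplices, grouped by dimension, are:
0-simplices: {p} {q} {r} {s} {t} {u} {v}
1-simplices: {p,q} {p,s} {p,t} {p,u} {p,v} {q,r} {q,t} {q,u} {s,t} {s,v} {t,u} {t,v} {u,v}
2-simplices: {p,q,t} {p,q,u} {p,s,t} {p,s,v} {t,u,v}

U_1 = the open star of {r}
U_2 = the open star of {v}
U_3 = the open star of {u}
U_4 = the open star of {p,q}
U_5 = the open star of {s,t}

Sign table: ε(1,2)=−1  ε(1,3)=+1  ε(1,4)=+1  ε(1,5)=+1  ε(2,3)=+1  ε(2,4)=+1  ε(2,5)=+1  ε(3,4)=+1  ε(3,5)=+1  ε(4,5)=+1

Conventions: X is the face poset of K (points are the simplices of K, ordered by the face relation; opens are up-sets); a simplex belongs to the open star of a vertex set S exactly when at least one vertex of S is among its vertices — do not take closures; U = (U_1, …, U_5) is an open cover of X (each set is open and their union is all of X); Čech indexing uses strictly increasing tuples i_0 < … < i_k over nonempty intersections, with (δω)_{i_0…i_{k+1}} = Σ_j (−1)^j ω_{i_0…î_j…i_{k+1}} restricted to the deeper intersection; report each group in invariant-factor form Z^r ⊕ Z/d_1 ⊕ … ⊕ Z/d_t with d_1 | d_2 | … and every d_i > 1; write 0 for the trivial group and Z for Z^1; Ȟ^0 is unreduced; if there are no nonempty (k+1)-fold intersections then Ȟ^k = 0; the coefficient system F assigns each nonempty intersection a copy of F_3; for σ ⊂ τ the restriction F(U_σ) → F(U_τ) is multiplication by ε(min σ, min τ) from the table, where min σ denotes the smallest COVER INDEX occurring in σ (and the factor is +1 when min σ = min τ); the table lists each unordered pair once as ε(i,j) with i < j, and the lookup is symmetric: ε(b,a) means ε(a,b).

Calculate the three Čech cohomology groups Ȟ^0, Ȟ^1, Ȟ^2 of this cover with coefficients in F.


nonempty overlaps:
  U1={{r},{q,r}} U2={{v},{p,v},{s,v},{t,v},{u,v},{p,s,v},{t,u,v}} U3={{u},{p,u},{q,u},{t,u},{u,v},{p,q,u},{t,u,v}} U4={{p},{q},{p,q},{p,s},{p,t},{p,u},{p,v},{q,r},{q,t},{q,u},{p,q,t},{p,q,u},{p,s,t},{p,s,v}} U5={{s},{t},{p,s},{p,t},{q,t},{s,t},{s,v},{t,u},{t,v},{p,q,t},{p,s,t},{p,s,v},{t,u,v}}
  U14={{q,r}} U23={{u,v},{t,u,v}} U24={{p,v},{p,s,v}} U25={{s,v},{t,v},{p,s,v},{t,u,v}} U34={{p,u},{q,u},{p,q,u}} U35={{t,u},{t,u,v}} U45={{p,s},{p,t},{q,t},{p,q,t},{p,s,t},{p,s,v}}
  U235={{t,u,v}} U245={{p,s,v}}
C dims 5,7,2; δ0: rk_F3 4; δ1: rk_F3 2
degree 0: 5−4−0 = 1 → Ȟ^0 ≅ Z/3
degree 1: 7−2−4 = 1 → Ȟ^1 ≅ Z/3
degree 2: 2−0−2 = 0 → Ȟ^2 ≅ 0

Ȟ^0 = Z/3; Ȟ^1 = Z/3; Ȟ^2 = 0
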